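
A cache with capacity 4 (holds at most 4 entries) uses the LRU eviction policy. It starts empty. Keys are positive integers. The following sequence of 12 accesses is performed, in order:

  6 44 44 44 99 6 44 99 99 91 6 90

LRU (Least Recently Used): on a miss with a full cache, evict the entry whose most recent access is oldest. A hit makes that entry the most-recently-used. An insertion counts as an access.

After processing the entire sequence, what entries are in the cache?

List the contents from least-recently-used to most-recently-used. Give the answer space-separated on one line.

Answer: 99 91 6 90

Derivation:
LRU simulation (capacity=4):
  1. access 6: MISS. Cache (LRU->MRU): [6]
  2. access 44: MISS. Cache (LRU->MRU): [6 44]
  3. access 44: HIT. Cache (LRU->MRU): [6 44]
  4. access 44: HIT. Cache (LRU->MRU): [6 44]
  5. access 99: MISS. Cache (LRU->MRU): [6 44 99]
  6. access 6: HIT. Cache (LRU->MRU): [44 99 6]
  7. access 44: HIT. Cache (LRU->MRU): [99 6 44]
  8. access 99: HIT. Cache (LRU->MRU): [6 44 99]
  9. access 99: HIT. Cache (LRU->MRU): [6 44 99]
  10. access 91: MISS. Cache (LRU->MRU): [6 44 99 91]
  11. access 6: HIT. Cache (LRU->MRU): [44 99 91 6]
  12. access 90: MISS, evict 44. Cache (LRU->MRU): [99 91 6 90]
Total: 7 hits, 5 misses, 1 evictions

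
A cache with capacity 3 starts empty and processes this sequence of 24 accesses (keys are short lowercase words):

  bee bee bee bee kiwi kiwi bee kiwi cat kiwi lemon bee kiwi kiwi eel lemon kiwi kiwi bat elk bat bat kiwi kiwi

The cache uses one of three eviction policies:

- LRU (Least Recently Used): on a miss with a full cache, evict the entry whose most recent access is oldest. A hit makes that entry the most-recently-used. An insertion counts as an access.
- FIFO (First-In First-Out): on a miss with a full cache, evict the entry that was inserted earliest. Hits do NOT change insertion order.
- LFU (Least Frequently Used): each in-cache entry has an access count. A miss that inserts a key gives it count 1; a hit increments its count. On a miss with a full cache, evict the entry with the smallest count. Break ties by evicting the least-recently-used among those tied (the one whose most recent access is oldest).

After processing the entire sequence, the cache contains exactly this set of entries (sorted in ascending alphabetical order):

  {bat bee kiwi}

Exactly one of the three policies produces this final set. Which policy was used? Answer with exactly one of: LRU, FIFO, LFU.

Answer: LFU

Derivation:
Simulating under each policy and comparing final sets:
  LRU: final set = {bat elk kiwi} -> differs
  FIFO: final set = {bat elk kiwi} -> differs
  LFU: final set = {bat bee kiwi} -> MATCHES target
Only LFU produces the target set.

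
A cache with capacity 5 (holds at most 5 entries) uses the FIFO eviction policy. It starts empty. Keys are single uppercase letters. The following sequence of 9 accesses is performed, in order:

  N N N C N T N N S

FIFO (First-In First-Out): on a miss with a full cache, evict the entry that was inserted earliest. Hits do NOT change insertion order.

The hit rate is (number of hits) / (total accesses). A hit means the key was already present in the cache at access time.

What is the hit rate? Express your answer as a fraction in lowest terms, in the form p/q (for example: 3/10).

Answer: 5/9

Derivation:
FIFO simulation (capacity=5):
  1. access N: MISS. Cache (old->new): [N]
  2. access N: HIT. Cache (old->new): [N]
  3. access N: HIT. Cache (old->new): [N]
  4. access C: MISS. Cache (old->new): [N C]
  5. access N: HIT. Cache (old->new): [N C]
  6. access T: MISS. Cache (old->new): [N C T]
  7. access N: HIT. Cache (old->new): [N C T]
  8. access N: HIT. Cache (old->new): [N C T]
  9. access S: MISS. Cache (old->new): [N C T S]
Total: 5 hits, 4 misses, 0 evictions

Hit rate = 5/9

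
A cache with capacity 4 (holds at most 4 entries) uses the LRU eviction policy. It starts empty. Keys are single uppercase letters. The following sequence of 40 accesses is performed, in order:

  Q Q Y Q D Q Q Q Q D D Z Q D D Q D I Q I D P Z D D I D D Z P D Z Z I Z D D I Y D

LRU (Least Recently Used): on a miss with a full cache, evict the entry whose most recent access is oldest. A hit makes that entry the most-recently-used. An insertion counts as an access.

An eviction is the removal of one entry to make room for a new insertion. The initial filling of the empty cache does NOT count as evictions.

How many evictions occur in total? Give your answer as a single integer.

LRU simulation (capacity=4):
  1. access Q: MISS. Cache (LRU->MRU): [Q]
  2. access Q: HIT. Cache (LRU->MRU): [Q]
  3. access Y: MISS. Cache (LRU->MRU): [Q Y]
  4. access Q: HIT. Cache (LRU->MRU): [Y Q]
  5. access D: MISS. Cache (LRU->MRU): [Y Q D]
  6. access Q: HIT. Cache (LRU->MRU): [Y D Q]
  7. access Q: HIT. Cache (LRU->MRU): [Y D Q]
  8. access Q: HIT. Cache (LRU->MRU): [Y D Q]
  9. access Q: HIT. Cache (LRU->MRU): [Y D Q]
  10. access D: HIT. Cache (LRU->MRU): [Y Q D]
  11. access D: HIT. Cache (LRU->MRU): [Y Q D]
  12. access Z: MISS. Cache (LRU->MRU): [Y Q D Z]
  13. access Q: HIT. Cache (LRU->MRU): [Y D Z Q]
  14. access D: HIT. Cache (LRU->MRU): [Y Z Q D]
  15. access D: HIT. Cache (LRU->MRU): [Y Z Q D]
  16. access Q: HIT. Cache (LRU->MRU): [Y Z D Q]
  17. access D: HIT. Cache (LRU->MRU): [Y Z Q D]
  18. access I: MISS, evict Y. Cache (LRU->MRU): [Z Q D I]
  19. access Q: HIT. Cache (LRU->MRU): [Z D I Q]
  20. access I: HIT. Cache (LRU->MRU): [Z D Q I]
  21. access D: HIT. Cache (LRU->MRU): [Z Q I D]
  22. access P: MISS, evict Z. Cache (LRU->MRU): [Q I D P]
  23. access Z: MISS, evict Q. Cache (LRU->MRU): [I D P Z]
  24. access D: HIT. Cache (LRU->MRU): [I P Z D]
  25. access D: HIT. Cache (LRU->MRU): [I P Z D]
  26. access I: HIT. Cache (LRU->MRU): [P Z D I]
  27. access D: HIT. Cache (LRU->MRU): [P Z I D]
  28. access D: HIT. Cache (LRU->MRU): [P Z I D]
  29. access Z: HIT. Cache (LRU->MRU): [P I D Z]
  30. access P: HIT. Cache (LRU->MRU): [I D Z P]
  31. access D: HIT. Cache (LRU->MRU): [I Z P D]
  32. access Z: HIT. Cache (LRU->MRU): [I P D Z]
  33. access Z: HIT. Cache (LRU->MRU): [I P D Z]
  34. access I: HIT. Cache (LRU->MRU): [P D Z I]
  35. access Z: HIT. Cache (LRU->MRU): [P D I Z]
  36. access D: HIT. Cache (LRU->MRU): [P I Z D]
  37. access D: HIT. Cache (LRU->MRU): [P I Z D]
  38. access I: HIT. Cache (LRU->MRU): [P Z D I]
  39. access Y: MISS, evict P. Cache (LRU->MRU): [Z D I Y]
  40. access D: HIT. Cache (LRU->MRU): [Z I Y D]
Total: 32 hits, 8 misses, 4 evictions

Answer: 4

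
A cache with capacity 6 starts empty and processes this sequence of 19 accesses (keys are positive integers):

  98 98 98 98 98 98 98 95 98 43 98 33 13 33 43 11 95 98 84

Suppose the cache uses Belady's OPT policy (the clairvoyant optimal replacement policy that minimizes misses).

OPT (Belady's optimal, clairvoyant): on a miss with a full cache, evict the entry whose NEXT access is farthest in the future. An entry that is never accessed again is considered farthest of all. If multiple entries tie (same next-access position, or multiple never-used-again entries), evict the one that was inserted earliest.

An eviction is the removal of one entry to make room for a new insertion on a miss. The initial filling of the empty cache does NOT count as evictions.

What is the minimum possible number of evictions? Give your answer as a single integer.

Answer: 1

Derivation:
OPT (Belady) simulation (capacity=6):
  1. access 98: MISS. Cache: [98]
  2. access 98: HIT. Next use of 98: step 3. Cache: [98]
  3. access 98: HIT. Next use of 98: step 4. Cache: [98]
  4. access 98: HIT. Next use of 98: step 5. Cache: [98]
  5. access 98: HIT. Next use of 98: step 6. Cache: [98]
  6. access 98: HIT. Next use of 98: step 7. Cache: [98]
  7. access 98: HIT. Next use of 98: step 9. Cache: [98]
  8. access 95: MISS. Cache: [98 95]
  9. access 98: HIT. Next use of 98: step 11. Cache: [98 95]
  10. access 43: MISS. Cache: [98 95 43]
  11. access 98: HIT. Next use of 98: step 18. Cache: [98 95 43]
  12. access 33: MISS. Cache: [98 95 43 33]
  13. access 13: MISS. Cache: [98 95 43 33 13]
  14. access 33: HIT. Next use of 33: never. Cache: [98 95 43 33 13]
  15. access 43: HIT. Next use of 43: never. Cache: [98 95 43 33 13]
  16. access 11: MISS. Cache: [98 95 43 33 13 11]
  17. access 95: HIT. Next use of 95: never. Cache: [98 95 43 33 13 11]
  18. access 98: HIT. Next use of 98: never. Cache: [98 95 43 33 13 11]
  19. access 84: MISS, evict 98 (next use: never). Cache: [95 43 33 13 11 84]
Total: 12 hits, 7 misses, 1 evictions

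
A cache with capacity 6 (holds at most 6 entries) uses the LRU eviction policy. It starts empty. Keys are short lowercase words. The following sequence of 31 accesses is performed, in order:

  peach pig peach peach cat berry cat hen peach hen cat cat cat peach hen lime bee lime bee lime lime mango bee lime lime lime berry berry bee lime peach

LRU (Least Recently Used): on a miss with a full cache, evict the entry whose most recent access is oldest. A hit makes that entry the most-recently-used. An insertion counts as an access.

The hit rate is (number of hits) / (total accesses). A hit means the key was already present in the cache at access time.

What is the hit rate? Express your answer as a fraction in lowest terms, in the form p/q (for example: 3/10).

LRU simulation (capacity=6):
  1. access peach: MISS. Cache (LRU->MRU): [peach]
  2. access pig: MISS. Cache (LRU->MRU): [peach pig]
  3. access peach: HIT. Cache (LRU->MRU): [pig peach]
  4. access peach: HIT. Cache (LRU->MRU): [pig peach]
  5. access cat: MISS. Cache (LRU->MRU): [pig peach cat]
  6. access berry: MISS. Cache (LRU->MRU): [pig peach cat berry]
  7. access cat: HIT. Cache (LRU->MRU): [pig peach berry cat]
  8. access hen: MISS. Cache (LRU->MRU): [pig peach berry cat hen]
  9. access peach: HIT. Cache (LRU->MRU): [pig berry cat hen peach]
  10. access hen: HIT. Cache (LRU->MRU): [pig berry cat peach hen]
  11. access cat: HIT. Cache (LRU->MRU): [pig berry peach hen cat]
  12. access cat: HIT. Cache (LRU->MRU): [pig berry peach hen cat]
  13. access cat: HIT. Cache (LRU->MRU): [pig berry peach hen cat]
  14. access peach: HIT. Cache (LRU->MRU): [pig berry hen cat peach]
  15. access hen: HIT. Cache (LRU->MRU): [pig berry cat peach hen]
  16. access lime: MISS. Cache (LRU->MRU): [pig berry cat peach hen lime]
  17. access bee: MISS, evict pig. Cache (LRU->MRU): [berry cat peach hen lime bee]
  18. access lime: HIT. Cache (LRU->MRU): [berry cat peach hen bee lime]
  19. access bee: HIT. Cache (LRU->MRU): [berry cat peach hen lime bee]
  20. access lime: HIT. Cache (LRU->MRU): [berry cat peach hen bee lime]
  21. access lime: HIT. Cache (LRU->MRU): [berry cat peach hen bee lime]
  22. access mango: MISS, evict berry. Cache (LRU->MRU): [cat peach hen bee lime mango]
  23. access bee: HIT. Cache (LRU->MRU): [cat peach hen lime mango bee]
  24. access lime: HIT. Cache (LRU->MRU): [cat peach hen mango bee lime]
  25. access lime: HIT. Cache (LRU->MRU): [cat peach hen mango bee lime]
  26. access lime: HIT. Cache (LRU->MRU): [cat peach hen mango bee lime]
  27. access berry: MISS, evict cat. Cache (LRU->MRU): [peach hen mango bee lime berry]
  28. access berry: HIT. Cache (LRU->MRU): [peach hen mango bee lime berry]
  29. access bee: HIT. Cache (LRU->MRU): [peach hen mango lime berry bee]
  30. access lime: HIT. Cache (LRU->MRU): [peach hen mango berry bee lime]
  31. access peach: HIT. Cache (LRU->MRU): [hen mango berry bee lime peach]
Total: 22 hits, 9 misses, 3 evictions

Hit rate = 22/31

Answer: 22/31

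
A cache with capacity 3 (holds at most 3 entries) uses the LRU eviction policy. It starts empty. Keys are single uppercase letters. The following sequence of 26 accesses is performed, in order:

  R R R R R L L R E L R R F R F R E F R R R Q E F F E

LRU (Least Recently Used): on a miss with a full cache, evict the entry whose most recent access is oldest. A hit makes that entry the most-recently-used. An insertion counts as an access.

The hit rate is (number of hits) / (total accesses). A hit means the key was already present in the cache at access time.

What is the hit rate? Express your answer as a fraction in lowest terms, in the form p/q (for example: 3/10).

LRU simulation (capacity=3):
  1. access R: MISS. Cache (LRU->MRU): [R]
  2. access R: HIT. Cache (LRU->MRU): [R]
  3. access R: HIT. Cache (LRU->MRU): [R]
  4. access R: HIT. Cache (LRU->MRU): [R]
  5. access R: HIT. Cache (LRU->MRU): [R]
  6. access L: MISS. Cache (LRU->MRU): [R L]
  7. access L: HIT. Cache (LRU->MRU): [R L]
  8. access R: HIT. Cache (LRU->MRU): [L R]
  9. access E: MISS. Cache (LRU->MRU): [L R E]
  10. access L: HIT. Cache (LRU->MRU): [R E L]
  11. access R: HIT. Cache (LRU->MRU): [E L R]
  12. access R: HIT. Cache (LRU->MRU): [E L R]
  13. access F: MISS, evict E. Cache (LRU->MRU): [L R F]
  14. access R: HIT. Cache (LRU->MRU): [L F R]
  15. access F: HIT. Cache (LRU->MRU): [L R F]
  16. access R: HIT. Cache (LRU->MRU): [L F R]
  17. access E: MISS, evict L. Cache (LRU->MRU): [F R E]
  18. access F: HIT. Cache (LRU->MRU): [R E F]
  19. access R: HIT. Cache (LRU->MRU): [E F R]
  20. access R: HIT. Cache (LRU->MRU): [E F R]
  21. access R: HIT. Cache (LRU->MRU): [E F R]
  22. access Q: MISS, evict E. Cache (LRU->MRU): [F R Q]
  23. access E: MISS, evict F. Cache (LRU->MRU): [R Q E]
  24. access F: MISS, evict R. Cache (LRU->MRU): [Q E F]
  25. access F: HIT. Cache (LRU->MRU): [Q E F]
  26. access E: HIT. Cache (LRU->MRU): [Q F E]
Total: 18 hits, 8 misses, 5 evictions

Hit rate = 18/26 = 9/13

Answer: 9/13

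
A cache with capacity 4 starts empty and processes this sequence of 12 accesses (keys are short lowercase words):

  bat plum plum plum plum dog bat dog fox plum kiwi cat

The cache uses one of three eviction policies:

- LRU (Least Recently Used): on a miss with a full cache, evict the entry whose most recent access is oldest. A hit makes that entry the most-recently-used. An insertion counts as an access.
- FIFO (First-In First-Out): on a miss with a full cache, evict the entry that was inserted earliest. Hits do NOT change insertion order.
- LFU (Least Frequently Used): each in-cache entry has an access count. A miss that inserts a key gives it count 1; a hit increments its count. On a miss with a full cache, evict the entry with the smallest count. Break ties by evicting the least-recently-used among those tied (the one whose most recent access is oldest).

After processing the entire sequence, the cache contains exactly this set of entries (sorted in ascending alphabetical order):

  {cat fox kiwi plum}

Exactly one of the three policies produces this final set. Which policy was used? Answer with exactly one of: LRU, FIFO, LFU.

Simulating under each policy and comparing final sets:
  LRU: final set = {cat fox kiwi plum} -> MATCHES target
  FIFO: final set = {cat dog fox kiwi} -> differs
  LFU: final set = {bat cat dog plum} -> differs
Only LRU produces the target set.

Answer: LRU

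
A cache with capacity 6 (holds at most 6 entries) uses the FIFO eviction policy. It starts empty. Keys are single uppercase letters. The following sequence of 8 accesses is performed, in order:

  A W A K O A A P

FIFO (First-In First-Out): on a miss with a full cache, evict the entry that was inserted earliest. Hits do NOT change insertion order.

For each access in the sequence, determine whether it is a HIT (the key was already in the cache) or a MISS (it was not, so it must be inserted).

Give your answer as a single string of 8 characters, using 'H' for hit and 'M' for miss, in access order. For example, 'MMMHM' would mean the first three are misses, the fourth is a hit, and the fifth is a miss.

Answer: MMHMMHHM

Derivation:
FIFO simulation (capacity=6):
  1. access A: MISS. Cache (old->new): [A]
  2. access W: MISS. Cache (old->new): [A W]
  3. access A: HIT. Cache (old->new): [A W]
  4. access K: MISS. Cache (old->new): [A W K]
  5. access O: MISS. Cache (old->new): [A W K O]
  6. access A: HIT. Cache (old->new): [A W K O]
  7. access A: HIT. Cache (old->new): [A W K O]
  8. access P: MISS. Cache (old->new): [A W K O P]
Total: 3 hits, 5 misses, 0 evictions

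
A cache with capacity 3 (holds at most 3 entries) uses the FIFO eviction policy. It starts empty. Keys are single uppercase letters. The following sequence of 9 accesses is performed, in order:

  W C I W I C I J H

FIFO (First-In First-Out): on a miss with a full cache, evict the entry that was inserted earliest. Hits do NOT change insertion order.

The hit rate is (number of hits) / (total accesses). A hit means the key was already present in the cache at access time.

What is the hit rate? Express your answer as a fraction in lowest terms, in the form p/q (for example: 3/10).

Answer: 4/9

Derivation:
FIFO simulation (capacity=3):
  1. access W: MISS. Cache (old->new): [W]
  2. access C: MISS. Cache (old->new): [W C]
  3. access I: MISS. Cache (old->new): [W C I]
  4. access W: HIT. Cache (old->new): [W C I]
  5. access I: HIT. Cache (old->new): [W C I]
  6. access C: HIT. Cache (old->new): [W C I]
  7. access I: HIT. Cache (old->new): [W C I]
  8. access J: MISS, evict W. Cache (old->new): [C I J]
  9. access H: MISS, evict C. Cache (old->new): [I J H]
Total: 4 hits, 5 misses, 2 evictions

Hit rate = 4/9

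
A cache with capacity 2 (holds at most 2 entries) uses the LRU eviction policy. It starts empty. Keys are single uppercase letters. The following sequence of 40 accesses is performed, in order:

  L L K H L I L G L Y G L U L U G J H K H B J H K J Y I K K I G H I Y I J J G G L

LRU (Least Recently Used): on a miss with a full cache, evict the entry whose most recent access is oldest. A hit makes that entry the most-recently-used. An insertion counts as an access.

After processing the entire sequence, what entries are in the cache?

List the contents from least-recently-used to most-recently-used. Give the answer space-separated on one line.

LRU simulation (capacity=2):
  1. access L: MISS. Cache (LRU->MRU): [L]
  2. access L: HIT. Cache (LRU->MRU): [L]
  3. access K: MISS. Cache (LRU->MRU): [L K]
  4. access H: MISS, evict L. Cache (LRU->MRU): [K H]
  5. access L: MISS, evict K. Cache (LRU->MRU): [H L]
  6. access I: MISS, evict H. Cache (LRU->MRU): [L I]
  7. access L: HIT. Cache (LRU->MRU): [I L]
  8. access G: MISS, evict I. Cache (LRU->MRU): [L G]
  9. access L: HIT. Cache (LRU->MRU): [G L]
  10. access Y: MISS, evict G. Cache (LRU->MRU): [L Y]
  11. access G: MISS, evict L. Cache (LRU->MRU): [Y G]
  12. access L: MISS, evict Y. Cache (LRU->MRU): [G L]
  13. access U: MISS, evict G. Cache (LRU->MRU): [L U]
  14. access L: HIT. Cache (LRU->MRU): [U L]
  15. access U: HIT. Cache (LRU->MRU): [L U]
  16. access G: MISS, evict L. Cache (LRU->MRU): [U G]
  17. access J: MISS, evict U. Cache (LRU->MRU): [G J]
  18. access H: MISS, evict G. Cache (LRU->MRU): [J H]
  19. access K: MISS, evict J. Cache (LRU->MRU): [H K]
  20. access H: HIT. Cache (LRU->MRU): [K H]
  21. access B: MISS, evict K. Cache (LRU->MRU): [H B]
  22. access J: MISS, evict H. Cache (LRU->MRU): [B J]
  23. access H: MISS, evict B. Cache (LRU->MRU): [J H]
  24. access K: MISS, evict J. Cache (LRU->MRU): [H K]
  25. access J: MISS, evict H. Cache (LRU->MRU): [K J]
  26. access Y: MISS, evict K. Cache (LRU->MRU): [J Y]
  27. access I: MISS, evict J. Cache (LRU->MRU): [Y I]
  28. access K: MISS, evict Y. Cache (LRU->MRU): [I K]
  29. access K: HIT. Cache (LRU->MRU): [I K]
  30. access I: HIT. Cache (LRU->MRU): [K I]
  31. access G: MISS, evict K. Cache (LRU->MRU): [I G]
  32. access H: MISS, evict I. Cache (LRU->MRU): [G H]
  33. access I: MISS, evict G. Cache (LRU->MRU): [H I]
  34. access Y: MISS, evict H. Cache (LRU->MRU): [I Y]
  35. access I: HIT. Cache (LRU->MRU): [Y I]
  36. access J: MISS, evict Y. Cache (LRU->MRU): [I J]
  37. access J: HIT. Cache (LRU->MRU): [I J]
  38. access G: MISS, evict I. Cache (LRU->MRU): [J G]
  39. access G: HIT. Cache (LRU->MRU): [J G]
  40. access L: MISS, evict J. Cache (LRU->MRU): [G L]
Total: 11 hits, 29 misses, 27 evictions

Answer: G L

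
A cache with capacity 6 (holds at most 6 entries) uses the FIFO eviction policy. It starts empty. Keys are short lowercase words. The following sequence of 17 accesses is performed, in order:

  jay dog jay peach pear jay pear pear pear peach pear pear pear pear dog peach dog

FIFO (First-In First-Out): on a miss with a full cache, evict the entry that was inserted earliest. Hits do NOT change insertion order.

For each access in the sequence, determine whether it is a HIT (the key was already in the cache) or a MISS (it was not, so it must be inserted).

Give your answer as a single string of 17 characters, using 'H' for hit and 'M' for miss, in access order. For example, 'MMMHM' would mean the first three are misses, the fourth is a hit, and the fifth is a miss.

Answer: MMHMMHHHHHHHHHHHH

Derivation:
FIFO simulation (capacity=6):
  1. access jay: MISS. Cache (old->new): [jay]
  2. access dog: MISS. Cache (old->new): [jay dog]
  3. access jay: HIT. Cache (old->new): [jay dog]
  4. access peach: MISS. Cache (old->new): [jay dog peach]
  5. access pear: MISS. Cache (old->new): [jay dog peach pear]
  6. access jay: HIT. Cache (old->new): [jay dog peach pear]
  7. access pear: HIT. Cache (old->new): [jay dog peach pear]
  8. access pear: HIT. Cache (old->new): [jay dog peach pear]
  9. access pear: HIT. Cache (old->new): [jay dog peach pear]
  10. access peach: HIT. Cache (old->new): [jay dog peach pear]
  11. access pear: HIT. Cache (old->new): [jay dog peach pear]
  12. access pear: HIT. Cache (old->new): [jay dog peach pear]
  13. access pear: HIT. Cache (old->new): [jay dog peach pear]
  14. access pear: HIT. Cache (old->new): [jay dog peach pear]
  15. access dog: HIT. Cache (old->new): [jay dog peach pear]
  16. access peach: HIT. Cache (old->new): [jay dog peach pear]
  17. access dog: HIT. Cache (old->new): [jay dog peach pear]
Total: 13 hits, 4 misses, 0 evictions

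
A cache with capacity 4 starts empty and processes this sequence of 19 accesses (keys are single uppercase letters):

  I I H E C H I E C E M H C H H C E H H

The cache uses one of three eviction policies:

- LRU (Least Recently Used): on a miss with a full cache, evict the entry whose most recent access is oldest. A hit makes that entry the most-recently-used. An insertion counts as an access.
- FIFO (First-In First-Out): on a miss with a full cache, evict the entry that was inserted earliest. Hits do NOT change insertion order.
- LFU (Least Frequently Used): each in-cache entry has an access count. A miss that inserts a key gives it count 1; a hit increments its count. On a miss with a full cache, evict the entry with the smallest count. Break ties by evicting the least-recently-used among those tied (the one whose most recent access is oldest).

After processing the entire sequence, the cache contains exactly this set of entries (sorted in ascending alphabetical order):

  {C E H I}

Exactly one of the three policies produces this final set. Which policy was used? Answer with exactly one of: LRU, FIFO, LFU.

Simulating under each policy and comparing final sets:
  LRU: final set = {C E H M} -> differs
  FIFO: final set = {C E H M} -> differs
  LFU: final set = {C E H I} -> MATCHES target
Only LFU produces the target set.

Answer: LFU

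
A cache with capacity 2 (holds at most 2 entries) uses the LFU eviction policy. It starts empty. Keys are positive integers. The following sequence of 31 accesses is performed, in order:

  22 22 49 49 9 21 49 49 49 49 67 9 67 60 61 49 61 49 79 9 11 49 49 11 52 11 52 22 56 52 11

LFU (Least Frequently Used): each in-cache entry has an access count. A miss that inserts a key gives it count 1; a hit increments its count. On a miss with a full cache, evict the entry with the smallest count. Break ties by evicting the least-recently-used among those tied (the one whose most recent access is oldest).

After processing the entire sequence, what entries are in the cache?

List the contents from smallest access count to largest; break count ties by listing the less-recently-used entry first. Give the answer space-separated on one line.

Answer: 11 49

Derivation:
LFU simulation (capacity=2):
  1. access 22: MISS. Cache: [22(c=1)]
  2. access 22: HIT, count now 2. Cache: [22(c=2)]
  3. access 49: MISS. Cache: [49(c=1) 22(c=2)]
  4. access 49: HIT, count now 2. Cache: [22(c=2) 49(c=2)]
  5. access 9: MISS, evict 22(c=2). Cache: [9(c=1) 49(c=2)]
  6. access 21: MISS, evict 9(c=1). Cache: [21(c=1) 49(c=2)]
  7. access 49: HIT, count now 3. Cache: [21(c=1) 49(c=3)]
  8. access 49: HIT, count now 4. Cache: [21(c=1) 49(c=4)]
  9. access 49: HIT, count now 5. Cache: [21(c=1) 49(c=5)]
  10. access 49: HIT, count now 6. Cache: [21(c=1) 49(c=6)]
  11. access 67: MISS, evict 21(c=1). Cache: [67(c=1) 49(c=6)]
  12. access 9: MISS, evict 67(c=1). Cache: [9(c=1) 49(c=6)]
  13. access 67: MISS, evict 9(c=1). Cache: [67(c=1) 49(c=6)]
  14. access 60: MISS, evict 67(c=1). Cache: [60(c=1) 49(c=6)]
  15. access 61: MISS, evict 60(c=1). Cache: [61(c=1) 49(c=6)]
  16. access 49: HIT, count now 7. Cache: [61(c=1) 49(c=7)]
  17. access 61: HIT, count now 2. Cache: [61(c=2) 49(c=7)]
  18. access 49: HIT, count now 8. Cache: [61(c=2) 49(c=8)]
  19. access 79: MISS, evict 61(c=2). Cache: [79(c=1) 49(c=8)]
  20. access 9: MISS, evict 79(c=1). Cache: [9(c=1) 49(c=8)]
  21. access 11: MISS, evict 9(c=1). Cache: [11(c=1) 49(c=8)]
  22. access 49: HIT, count now 9. Cache: [11(c=1) 49(c=9)]
  23. access 49: HIT, count now 10. Cache: [11(c=1) 49(c=10)]
  24. access 11: HIT, count now 2. Cache: [11(c=2) 49(c=10)]
  25. access 52: MISS, evict 11(c=2). Cache: [52(c=1) 49(c=10)]
  26. access 11: MISS, evict 52(c=1). Cache: [11(c=1) 49(c=10)]
  27. access 52: MISS, evict 11(c=1). Cache: [52(c=1) 49(c=10)]
  28. access 22: MISS, evict 52(c=1). Cache: [22(c=1) 49(c=10)]
  29. access 56: MISS, evict 22(c=1). Cache: [56(c=1) 49(c=10)]
  30. access 52: MISS, evict 56(c=1). Cache: [52(c=1) 49(c=10)]
  31. access 11: MISS, evict 52(c=1). Cache: [11(c=1) 49(c=10)]
Total: 12 hits, 19 misses, 17 evictions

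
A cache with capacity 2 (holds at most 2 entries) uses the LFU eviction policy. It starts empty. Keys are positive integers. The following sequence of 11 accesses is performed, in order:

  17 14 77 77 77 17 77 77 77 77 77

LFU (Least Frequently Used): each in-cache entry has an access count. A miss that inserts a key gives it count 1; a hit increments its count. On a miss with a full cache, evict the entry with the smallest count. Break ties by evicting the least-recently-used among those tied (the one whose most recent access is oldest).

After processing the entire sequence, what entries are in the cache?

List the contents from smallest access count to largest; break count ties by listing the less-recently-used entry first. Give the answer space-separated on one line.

Answer: 17 77

Derivation:
LFU simulation (capacity=2):
  1. access 17: MISS. Cache: [17(c=1)]
  2. access 14: MISS. Cache: [17(c=1) 14(c=1)]
  3. access 77: MISS, evict 17(c=1). Cache: [14(c=1) 77(c=1)]
  4. access 77: HIT, count now 2. Cache: [14(c=1) 77(c=2)]
  5. access 77: HIT, count now 3. Cache: [14(c=1) 77(c=3)]
  6. access 17: MISS, evict 14(c=1). Cache: [17(c=1) 77(c=3)]
  7. access 77: HIT, count now 4. Cache: [17(c=1) 77(c=4)]
  8. access 77: HIT, count now 5. Cache: [17(c=1) 77(c=5)]
  9. access 77: HIT, count now 6. Cache: [17(c=1) 77(c=6)]
  10. access 77: HIT, count now 7. Cache: [17(c=1) 77(c=7)]
  11. access 77: HIT, count now 8. Cache: [17(c=1) 77(c=8)]
Total: 7 hits, 4 misses, 2 evictions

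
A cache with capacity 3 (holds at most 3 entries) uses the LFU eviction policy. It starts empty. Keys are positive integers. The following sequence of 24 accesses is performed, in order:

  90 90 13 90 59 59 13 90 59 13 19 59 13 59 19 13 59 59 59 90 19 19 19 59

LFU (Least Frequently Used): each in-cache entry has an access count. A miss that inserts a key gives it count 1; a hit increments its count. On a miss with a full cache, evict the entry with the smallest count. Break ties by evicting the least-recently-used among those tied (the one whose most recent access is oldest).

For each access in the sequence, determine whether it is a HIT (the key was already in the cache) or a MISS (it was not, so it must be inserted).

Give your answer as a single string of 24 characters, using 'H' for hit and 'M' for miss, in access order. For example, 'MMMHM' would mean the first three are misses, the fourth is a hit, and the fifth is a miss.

Answer: MHMHMHHHHHMMHHMHMHHHMHHM

Derivation:
LFU simulation (capacity=3):
  1. access 90: MISS. Cache: [90(c=1)]
  2. access 90: HIT, count now 2. Cache: [90(c=2)]
  3. access 13: MISS. Cache: [13(c=1) 90(c=2)]
  4. access 90: HIT, count now 3. Cache: [13(c=1) 90(c=3)]
  5. access 59: MISS. Cache: [13(c=1) 59(c=1) 90(c=3)]
  6. access 59: HIT, count now 2. Cache: [13(c=1) 59(c=2) 90(c=3)]
  7. access 13: HIT, count now 2. Cache: [59(c=2) 13(c=2) 90(c=3)]
  8. access 90: HIT, count now 4. Cache: [59(c=2) 13(c=2) 90(c=4)]
  9. access 59: HIT, count now 3. Cache: [13(c=2) 59(c=3) 90(c=4)]
  10. access 13: HIT, count now 3. Cache: [59(c=3) 13(c=3) 90(c=4)]
  11. access 19: MISS, evict 59(c=3). Cache: [19(c=1) 13(c=3) 90(c=4)]
  12. access 59: MISS, evict 19(c=1). Cache: [59(c=1) 13(c=3) 90(c=4)]
  13. access 13: HIT, count now 4. Cache: [59(c=1) 90(c=4) 13(c=4)]
  14. access 59: HIT, count now 2. Cache: [59(c=2) 90(c=4) 13(c=4)]
  15. access 19: MISS, evict 59(c=2). Cache: [19(c=1) 90(c=4) 13(c=4)]
  16. access 13: HIT, count now 5. Cache: [19(c=1) 90(c=4) 13(c=5)]
  17. access 59: MISS, evict 19(c=1). Cache: [59(c=1) 90(c=4) 13(c=5)]
  18. access 59: HIT, count now 2. Cache: [59(c=2) 90(c=4) 13(c=5)]
  19. access 59: HIT, count now 3. Cache: [59(c=3) 90(c=4) 13(c=5)]
  20. access 90: HIT, count now 5. Cache: [59(c=3) 13(c=5) 90(c=5)]
  21. access 19: MISS, evict 59(c=3). Cache: [19(c=1) 13(c=5) 90(c=5)]
  22. access 19: HIT, count now 2. Cache: [19(c=2) 13(c=5) 90(c=5)]
  23. access 19: HIT, count now 3. Cache: [19(c=3) 13(c=5) 90(c=5)]
  24. access 59: MISS, evict 19(c=3). Cache: [59(c=1) 13(c=5) 90(c=5)]
Total: 15 hits, 9 misses, 6 evictions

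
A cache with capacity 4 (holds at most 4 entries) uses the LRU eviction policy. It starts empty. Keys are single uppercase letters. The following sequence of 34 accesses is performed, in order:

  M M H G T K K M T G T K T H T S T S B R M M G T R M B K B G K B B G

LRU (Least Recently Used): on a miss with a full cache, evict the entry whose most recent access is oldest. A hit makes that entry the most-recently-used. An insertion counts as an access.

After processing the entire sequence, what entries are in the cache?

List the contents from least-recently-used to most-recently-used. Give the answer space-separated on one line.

LRU simulation (capacity=4):
  1. access M: MISS. Cache (LRU->MRU): [M]
  2. access M: HIT. Cache (LRU->MRU): [M]
  3. access H: MISS. Cache (LRU->MRU): [M H]
  4. access G: MISS. Cache (LRU->MRU): [M H G]
  5. access T: MISS. Cache (LRU->MRU): [M H G T]
  6. access K: MISS, evict M. Cache (LRU->MRU): [H G T K]
  7. access K: HIT. Cache (LRU->MRU): [H G T K]
  8. access M: MISS, evict H. Cache (LRU->MRU): [G T K M]
  9. access T: HIT. Cache (LRU->MRU): [G K M T]
  10. access G: HIT. Cache (LRU->MRU): [K M T G]
  11. access T: HIT. Cache (LRU->MRU): [K M G T]
  12. access K: HIT. Cache (LRU->MRU): [M G T K]
  13. access T: HIT. Cache (LRU->MRU): [M G K T]
  14. access H: MISS, evict M. Cache (LRU->MRU): [G K T H]
  15. access T: HIT. Cache (LRU->MRU): [G K H T]
  16. access S: MISS, evict G. Cache (LRU->MRU): [K H T S]
  17. access T: HIT. Cache (LRU->MRU): [K H S T]
  18. access S: HIT. Cache (LRU->MRU): [K H T S]
  19. access B: MISS, evict K. Cache (LRU->MRU): [H T S B]
  20. access R: MISS, evict H. Cache (LRU->MRU): [T S B R]
  21. access M: MISS, evict T. Cache (LRU->MRU): [S B R M]
  22. access M: HIT. Cache (LRU->MRU): [S B R M]
  23. access G: MISS, evict S. Cache (LRU->MRU): [B R M G]
  24. access T: MISS, evict B. Cache (LRU->MRU): [R M G T]
  25. access R: HIT. Cache (LRU->MRU): [M G T R]
  26. access M: HIT. Cache (LRU->MRU): [G T R M]
  27. access B: MISS, evict G. Cache (LRU->MRU): [T R M B]
  28. access K: MISS, evict T. Cache (LRU->MRU): [R M B K]
  29. access B: HIT. Cache (LRU->MRU): [R M K B]
  30. access G: MISS, evict R. Cache (LRU->MRU): [M K B G]
  31. access K: HIT. Cache (LRU->MRU): [M B G K]
  32. access B: HIT. Cache (LRU->MRU): [M G K B]
  33. access B: HIT. Cache (LRU->MRU): [M G K B]
  34. access G: HIT. Cache (LRU->MRU): [M K B G]
Total: 18 hits, 16 misses, 12 evictions

Answer: M K B G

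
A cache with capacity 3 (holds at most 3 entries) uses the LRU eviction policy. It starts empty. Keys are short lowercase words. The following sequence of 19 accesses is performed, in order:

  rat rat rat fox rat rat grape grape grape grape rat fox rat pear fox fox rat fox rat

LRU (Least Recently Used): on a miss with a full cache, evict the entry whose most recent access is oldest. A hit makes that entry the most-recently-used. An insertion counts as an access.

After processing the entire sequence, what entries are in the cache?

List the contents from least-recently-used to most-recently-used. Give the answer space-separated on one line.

LRU simulation (capacity=3):
  1. access rat: MISS. Cache (LRU->MRU): [rat]
  2. access rat: HIT. Cache (LRU->MRU): [rat]
  3. access rat: HIT. Cache (LRU->MRU): [rat]
  4. access fox: MISS. Cache (LRU->MRU): [rat fox]
  5. access rat: HIT. Cache (LRU->MRU): [fox rat]
  6. access rat: HIT. Cache (LRU->MRU): [fox rat]
  7. access grape: MISS. Cache (LRU->MRU): [fox rat grape]
  8. access grape: HIT. Cache (LRU->MRU): [fox rat grape]
  9. access grape: HIT. Cache (LRU->MRU): [fox rat grape]
  10. access grape: HIT. Cache (LRU->MRU): [fox rat grape]
  11. access rat: HIT. Cache (LRU->MRU): [fox grape rat]
  12. access fox: HIT. Cache (LRU->MRU): [grape rat fox]
  13. access rat: HIT. Cache (LRU->MRU): [grape fox rat]
  14. access pear: MISS, evict grape. Cache (LRU->MRU): [fox rat pear]
  15. access fox: HIT. Cache (LRU->MRU): [rat pear fox]
  16. access fox: HIT. Cache (LRU->MRU): [rat pear fox]
  17. access rat: HIT. Cache (LRU->MRU): [pear fox rat]
  18. access fox: HIT. Cache (LRU->MRU): [pear rat fox]
  19. access rat: HIT. Cache (LRU->MRU): [pear fox rat]
Total: 15 hits, 4 misses, 1 evictions

Answer: pear fox rat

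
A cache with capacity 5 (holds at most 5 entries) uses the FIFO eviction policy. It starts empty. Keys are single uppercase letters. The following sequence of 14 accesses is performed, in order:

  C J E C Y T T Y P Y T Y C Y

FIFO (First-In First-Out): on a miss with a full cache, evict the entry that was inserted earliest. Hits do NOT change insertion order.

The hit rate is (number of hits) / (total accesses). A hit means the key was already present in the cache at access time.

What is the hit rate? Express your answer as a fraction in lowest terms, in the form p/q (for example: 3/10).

Answer: 1/2

Derivation:
FIFO simulation (capacity=5):
  1. access C: MISS. Cache (old->new): [C]
  2. access J: MISS. Cache (old->new): [C J]
  3. access E: MISS. Cache (old->new): [C J E]
  4. access C: HIT. Cache (old->new): [C J E]
  5. access Y: MISS. Cache (old->new): [C J E Y]
  6. access T: MISS. Cache (old->new): [C J E Y T]
  7. access T: HIT. Cache (old->new): [C J E Y T]
  8. access Y: HIT. Cache (old->new): [C J E Y T]
  9. access P: MISS, evict C. Cache (old->new): [J E Y T P]
  10. access Y: HIT. Cache (old->new): [J E Y T P]
  11. access T: HIT. Cache (old->new): [J E Y T P]
  12. access Y: HIT. Cache (old->new): [J E Y T P]
  13. access C: MISS, evict J. Cache (old->new): [E Y T P C]
  14. access Y: HIT. Cache (old->new): [E Y T P C]
Total: 7 hits, 7 misses, 2 evictions

Hit rate = 7/14 = 1/2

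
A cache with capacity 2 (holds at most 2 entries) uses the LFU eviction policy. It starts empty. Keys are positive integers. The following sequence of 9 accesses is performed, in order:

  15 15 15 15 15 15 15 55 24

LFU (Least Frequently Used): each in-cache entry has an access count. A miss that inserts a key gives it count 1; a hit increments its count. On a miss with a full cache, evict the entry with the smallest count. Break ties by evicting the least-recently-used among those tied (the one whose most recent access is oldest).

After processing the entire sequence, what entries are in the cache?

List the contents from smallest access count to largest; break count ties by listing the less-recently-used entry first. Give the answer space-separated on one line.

Answer: 24 15

Derivation:
LFU simulation (capacity=2):
  1. access 15: MISS. Cache: [15(c=1)]
  2. access 15: HIT, count now 2. Cache: [15(c=2)]
  3. access 15: HIT, count now 3. Cache: [15(c=3)]
  4. access 15: HIT, count now 4. Cache: [15(c=4)]
  5. access 15: HIT, count now 5. Cache: [15(c=5)]
  6. access 15: HIT, count now 6. Cache: [15(c=6)]
  7. access 15: HIT, count now 7. Cache: [15(c=7)]
  8. access 55: MISS. Cache: [55(c=1) 15(c=7)]
  9. access 24: MISS, evict 55(c=1). Cache: [24(c=1) 15(c=7)]
Total: 6 hits, 3 misses, 1 evictions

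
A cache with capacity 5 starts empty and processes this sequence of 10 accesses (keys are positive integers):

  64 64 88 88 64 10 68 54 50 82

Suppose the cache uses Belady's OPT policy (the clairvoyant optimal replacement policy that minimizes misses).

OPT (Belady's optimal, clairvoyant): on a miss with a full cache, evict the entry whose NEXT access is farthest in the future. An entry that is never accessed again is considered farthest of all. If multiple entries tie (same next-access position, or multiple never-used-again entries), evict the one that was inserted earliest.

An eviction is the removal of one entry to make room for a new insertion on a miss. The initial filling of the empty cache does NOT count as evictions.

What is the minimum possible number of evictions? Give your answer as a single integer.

OPT (Belady) simulation (capacity=5):
  1. access 64: MISS. Cache: [64]
  2. access 64: HIT. Next use of 64: step 5. Cache: [64]
  3. access 88: MISS. Cache: [64 88]
  4. access 88: HIT. Next use of 88: never. Cache: [64 88]
  5. access 64: HIT. Next use of 64: never. Cache: [64 88]
  6. access 10: MISS. Cache: [64 88 10]
  7. access 68: MISS. Cache: [64 88 10 68]
  8. access 54: MISS. Cache: [64 88 10 68 54]
  9. access 50: MISS, evict 64 (next use: never). Cache: [88 10 68 54 50]
  10. access 82: MISS, evict 88 (next use: never). Cache: [10 68 54 50 82]
Total: 3 hits, 7 misses, 2 evictions

Answer: 2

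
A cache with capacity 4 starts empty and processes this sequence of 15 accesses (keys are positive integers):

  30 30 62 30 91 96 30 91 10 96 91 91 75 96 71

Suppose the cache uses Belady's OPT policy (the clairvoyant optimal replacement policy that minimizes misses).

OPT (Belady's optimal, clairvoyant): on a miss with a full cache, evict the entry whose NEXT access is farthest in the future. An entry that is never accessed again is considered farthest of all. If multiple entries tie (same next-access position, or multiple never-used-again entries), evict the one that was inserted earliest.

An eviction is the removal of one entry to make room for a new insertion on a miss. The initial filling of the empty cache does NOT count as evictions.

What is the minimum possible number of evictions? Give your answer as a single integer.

OPT (Belady) simulation (capacity=4):
  1. access 30: MISS. Cache: [30]
  2. access 30: HIT. Next use of 30: step 4. Cache: [30]
  3. access 62: MISS. Cache: [30 62]
  4. access 30: HIT. Next use of 30: step 7. Cache: [30 62]
  5. access 91: MISS. Cache: [30 62 91]
  6. access 96: MISS. Cache: [30 62 91 96]
  7. access 30: HIT. Next use of 30: never. Cache: [30 62 91 96]
  8. access 91: HIT. Next use of 91: step 11. Cache: [30 62 91 96]
  9. access 10: MISS, evict 30 (next use: never). Cache: [62 91 96 10]
  10. access 96: HIT. Next use of 96: step 14. Cache: [62 91 96 10]
  11. access 91: HIT. Next use of 91: step 12. Cache: [62 91 96 10]
  12. access 91: HIT. Next use of 91: never. Cache: [62 91 96 10]
  13. access 75: MISS, evict 62 (next use: never). Cache: [91 96 10 75]
  14. access 96: HIT. Next use of 96: never. Cache: [91 96 10 75]
  15. access 71: MISS, evict 91 (next use: never). Cache: [96 10 75 71]
Total: 8 hits, 7 misses, 3 evictions

Answer: 3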